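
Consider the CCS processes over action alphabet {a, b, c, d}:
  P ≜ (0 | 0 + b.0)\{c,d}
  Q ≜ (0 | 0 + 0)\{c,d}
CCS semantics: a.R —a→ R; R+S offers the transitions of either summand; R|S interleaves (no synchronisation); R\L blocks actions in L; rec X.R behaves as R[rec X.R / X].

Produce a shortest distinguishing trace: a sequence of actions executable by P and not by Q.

P's transition system — 2 states:
  m0 = (0 | 0 + b.0)\{c,d} ⊢ ··b··> m1
  m1 = 0\{c,d} ⊢ stopped
Q's transition system — 1 states:
  n0 = (0 | 0 + 0)\{c,d} ⊢ stopped
Trace ⟨b⟩ through P, begin at {m0}:
  [1] b ⇒ {m1}
  — P admits the full trace.
Trace ⟨b⟩ through Q, begin at {n0}:
  [1] b ⇒ ∅  — Q cannot continue

b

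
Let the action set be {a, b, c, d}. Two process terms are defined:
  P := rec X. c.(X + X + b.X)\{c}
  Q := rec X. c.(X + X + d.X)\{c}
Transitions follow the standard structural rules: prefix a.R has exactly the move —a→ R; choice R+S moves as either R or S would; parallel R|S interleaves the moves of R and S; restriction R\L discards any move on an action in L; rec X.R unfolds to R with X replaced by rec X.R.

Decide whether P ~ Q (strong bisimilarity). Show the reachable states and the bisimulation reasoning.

NO

P's transition system — 3 states:
  s0 = rec X. c.(X + X + b.X)\{c} ⊢ -c-> s1
  s1 = ((rec X. c.(X + X + b.X)\{c}) + (rec X. c.(X + X + b.X)\{c}) + b.(rec X. c.(X + X + b.X)\{c}))\{c} ⊢ -b-> s2
  s2 = (rec X. c.(X + X + b.X)\{c})\{c} ⊢ stopped
Q's transition system — 3 states:
  t0 = rec X. c.(X + X + d.X)\{c} ⊢ -c-> t1
  t1 = ((rec X. c.(X + X + d.X)\{c}) + (rec X. c.(X + X + d.X)\{c}) + d.(rec X. c.(X + X + d.X)\{c}))\{c} ⊢ -d-> t2
  t2 = (rec X. c.(X + X + d.X)\{c})\{c} ⊢ stopped
Coarsest stable partition (strong bisimilarity classes):
  B0 = {s0}
  B1 = {s1}
  B2 = {s2, t2}
  B3 = {t0}
  B4 = {t1}
s0 ∈ B0, t0 ∈ B3 → different blocks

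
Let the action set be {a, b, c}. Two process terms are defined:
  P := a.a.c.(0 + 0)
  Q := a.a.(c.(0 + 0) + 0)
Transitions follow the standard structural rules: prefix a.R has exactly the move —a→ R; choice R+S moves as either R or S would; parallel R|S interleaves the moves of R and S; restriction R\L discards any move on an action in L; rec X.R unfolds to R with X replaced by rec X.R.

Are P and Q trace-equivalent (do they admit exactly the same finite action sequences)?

LTS(P): 4 reachable states
  m0 = a.a.c.(0 + 0) | ··a··> m1
  m1 = a.c.(0 + 0) | ··a··> m2
  m2 = c.(0 + 0) | ··c··> m3
  m3 = 0 + 0 | ·
LTS(Q): 4 reachable states
  n0 = a.a.(c.(0 + 0) + 0) | ··a··> n1
  n1 = a.(c.(0 + 0) + 0) | ··a··> n2
  n2 = c.(0 + 0) + 0 | ··c··> n3
  n3 = 0 + 0 | ·
Coarsest stable partition (strong bisimilarity classes):
  B0 = {m0, n0}
  B1 = {m1, n1}
  B2 = {m2, n2}
  B3 = {m3, n3}
m0 ∈ B0, n0 ∈ B0 → same block
Bisimilar ⇒ trace-equivalent.

traces(P) = traces(Q)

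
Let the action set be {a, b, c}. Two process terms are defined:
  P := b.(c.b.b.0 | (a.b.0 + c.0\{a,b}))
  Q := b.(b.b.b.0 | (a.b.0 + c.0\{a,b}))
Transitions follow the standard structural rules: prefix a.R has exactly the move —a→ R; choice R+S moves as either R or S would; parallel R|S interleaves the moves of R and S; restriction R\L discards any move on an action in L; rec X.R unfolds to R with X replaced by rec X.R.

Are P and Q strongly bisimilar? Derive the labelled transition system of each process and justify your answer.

P's transition system — 17 states:
  m0 = b.(c.b.b.0 | (a.b.0 + c.0\{a,b})) ⊢ —b→ m1
  m1 = c.b.b.0 | (a.b.0 + c.0\{a,b}) ⊢ —a→ m2, —c→ m3, —c→ m4
  m2 = c.b.b.0 | b.0 ⊢ —b→ m5, —c→ m6
  m3 = b.b.0 | (a.b.0 + c.0\{a,b}) ⊢ —a→ m6, —b→ m7, —c→ m8
  m4 = c.b.b.0 | 0\{a,b} ⊢ —c→ m8
  m5 = c.b.b.0 | 0 ⊢ —c→ m9
  m6 = b.b.0 | b.0 ⊢ —b→ m10, —b→ m9
  m7 = b.0 | (a.b.0 + c.0\{a,b}) ⊢ —a→ m10, —b→ m11, —c→ m12
  m8 = b.b.0 | 0\{a,b} ⊢ —b→ m12
  m9 = b.b.0 | 0 ⊢ —b→ m13
  m10 = b.0 | b.0 ⊢ —b→ m13, —b→ m14
  m11 = 0 | (a.b.0 + c.0\{a,b}) ⊢ —a→ m14, —c→ m15
  m12 = b.0 | 0\{a,b} ⊢ —b→ m15
  m13 = b.0 | 0 ⊢ —b→ m16
  m14 = 0 | b.0 ⊢ —b→ m16
  m15 = 0 | 0\{a,b} ⊢ ·
  m16 = 0 | 0 ⊢ ·
Q's transition system — 17 states:
  n0 = b.(b.b.b.0 | (a.b.0 + c.0\{a,b})) ⊢ —b→ n1
  n1 = b.b.b.0 | (a.b.0 + c.0\{a,b}) ⊢ —a→ n2, —b→ n3, —c→ n4
  n2 = b.b.b.0 | b.0 ⊢ —b→ n5, —b→ n6
  n3 = b.b.0 | (a.b.0 + c.0\{a,b}) ⊢ —a→ n5, —b→ n7, —c→ n8
  n4 = b.b.b.0 | 0\{a,b} ⊢ —b→ n8
  n5 = b.b.0 | b.0 ⊢ —b→ n10, —b→ n9
  n6 = b.b.b.0 | 0 ⊢ —b→ n10
  n7 = b.0 | (a.b.0 + c.0\{a,b}) ⊢ —a→ n9, —b→ n11, —c→ n12
  n8 = b.b.0 | 0\{a,b} ⊢ —b→ n12
  n9 = b.0 | b.0 ⊢ —b→ n13, —b→ n14
  n10 = b.b.0 | 0 ⊢ —b→ n14
  n11 = 0 | (a.b.0 + c.0\{a,b}) ⊢ —a→ n13, —c→ n15
  n12 = b.0 | 0\{a,b} ⊢ —b→ n15
  n13 = 0 | b.0 ⊢ —b→ n16
  n14 = b.0 | 0 ⊢ —b→ n16
  n15 = 0 | 0\{a,b} ⊢ ·
  n16 = 0 | 0 ⊢ ·
Bisimilarity quotient blocks:
  B0 = {m0}
  B1 = {m1}
  B2 = {m3, n3}
  B3 = {m10, m8, m9, n10, n8, n9}
  B4 = {m12, m13, m14, n12, n13, n14}
  B5 = {m15, m16, n15, n16}
  B6 = {m7, n7}
  B7 = {m11, n11}
  B8 = {m6, n4, n5, n6}
  B9 = {m4, m5}
  B10 = {m2}
  B11 = {n0}
  B12 = {n1}
  B13 = {n2}
m0 ∈ B0, n0 ∈ B11 → different blocks

P ≁ Q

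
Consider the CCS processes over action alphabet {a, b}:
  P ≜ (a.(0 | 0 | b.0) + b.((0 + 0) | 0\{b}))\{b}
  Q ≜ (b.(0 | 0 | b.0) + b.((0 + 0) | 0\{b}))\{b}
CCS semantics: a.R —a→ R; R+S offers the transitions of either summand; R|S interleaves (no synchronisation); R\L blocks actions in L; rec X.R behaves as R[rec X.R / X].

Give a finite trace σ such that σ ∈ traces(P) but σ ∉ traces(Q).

a

P's transition system — 2 states:
  s0 = (a.(0 | 0 | b.0) + b.((0 + 0) | 0\{b}))\{b} :: --a--▸ s1
  s1 = (0 | 0 | b.0)\{b} :: stopped
Q's transition system — 1 states:
  t0 = (b.(0 | 0 | b.0) + b.((0 + 0) | 0\{b}))\{b} :: stopped
Executing a from P (initial set {s0}):
  after a @ step 1: {s1}
  P completes σ.
Executing a from Q (initial set {t0}):
  after a @ step 1: ∅ (Q stuck)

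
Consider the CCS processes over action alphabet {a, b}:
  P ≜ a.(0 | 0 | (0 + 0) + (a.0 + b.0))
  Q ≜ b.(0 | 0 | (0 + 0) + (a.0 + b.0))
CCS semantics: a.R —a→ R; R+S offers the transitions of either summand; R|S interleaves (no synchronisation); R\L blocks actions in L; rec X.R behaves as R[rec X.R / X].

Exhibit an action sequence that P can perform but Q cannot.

a

P's transition system — 3 states:
  p0 = a.(0 | 0 | (0 + 0) + (a.0 + b.0)) has moves --a--▸ p1
  p1 = 0 | 0 | (0 + 0) + (a.0 + b.0) has moves --a--▸ p2, --b--▸ p2
  p2 = 0 has moves ∅
Q's transition system — 3 states:
  q0 = b.(0 | 0 | (0 + 0) + (a.0 + b.0)) has moves --b--▸ q1
  q1 = 0 | 0 | (0 + 0) + (a.0 + b.0) has moves --a--▸ q2, --b--▸ q2
  q2 = 0 has moves ∅
Executing a from P (initial set {p0}):
  [1] a ⇒ {p1}
  P completes σ.
Executing a from Q (initial set {q0}):
  [1] a ⇒ ∅  — Q cannot continue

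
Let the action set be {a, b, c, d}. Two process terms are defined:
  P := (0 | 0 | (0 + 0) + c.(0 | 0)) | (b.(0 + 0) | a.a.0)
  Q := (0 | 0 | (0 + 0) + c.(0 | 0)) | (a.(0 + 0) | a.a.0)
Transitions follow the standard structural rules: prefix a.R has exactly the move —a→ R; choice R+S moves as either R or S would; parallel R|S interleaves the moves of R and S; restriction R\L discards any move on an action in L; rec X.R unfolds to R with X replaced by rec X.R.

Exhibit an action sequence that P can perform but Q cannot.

b

LTS(P): 12 reachable states
  s0 = (0 | 0 | (0 + 0) + c.(0 | 0)) | (b.(0 + 0) | a.a.0) :: =a=> s1, =b=> s2, =c=> s3
  s1 = (0 | 0 | (0 + 0) + c.(0 | 0)) | (b.(0 + 0) | a.0) :: =a=> s4, =b=> s5, =c=> s6
  s2 = (0 | 0 | (0 + 0) + c.(0 | 0)) | ((0 + 0) | a.a.0) :: =a=> s5, =c=> s7
  s3 = 0 | 0 | (b.(0 + 0) | a.a.0) :: =a=> s6, =b=> s7
  s4 = (0 | 0 | (0 + 0) + c.(0 | 0)) | (b.(0 + 0) | 0) :: =b=> s8, =c=> s9
  s5 = (0 | 0 | (0 + 0) + c.(0 | 0)) | ((0 + 0) | a.0) :: =a=> s8, =c=> s10
  s6 = 0 | 0 | (b.(0 + 0) | a.0) :: =a=> s9, =b=> s10
  s7 = 0 | 0 | ((0 + 0) | a.a.0) :: =a=> s10
  s8 = (0 | 0 | (0 + 0) + c.(0 | 0)) | ((0 + 0) | 0) :: =c=> s11
  s9 = 0 | 0 | (b.(0 + 0) | 0) :: =b=> s11
  s10 = 0 | 0 | ((0 + 0) | a.0) :: =a=> s11
  s11 = 0 | 0 | ((0 + 0) | 0) :: stopped
LTS(Q): 12 reachable states
  t0 = (0 | 0 | (0 + 0) + c.(0 | 0)) | (a.(0 + 0) | a.a.0) :: =a=> t1, =a=> t2, =c=> t3
  t1 = (0 | 0 | (0 + 0) + c.(0 | 0)) | ((0 + 0) | a.a.0) :: =a=> t4, =c=> t5
  t2 = (0 | 0 | (0 + 0) + c.(0 | 0)) | (a.(0 + 0) | a.0) :: =a=> t4, =a=> t6, =c=> t7
  t3 = 0 | 0 | (a.(0 + 0) | a.a.0) :: =a=> t5, =a=> t7
  t4 = (0 | 0 | (0 + 0) + c.(0 | 0)) | ((0 + 0) | a.0) :: =a=> t8, =c=> t9
  t5 = 0 | 0 | ((0 + 0) | a.a.0) :: =a=> t9
  t6 = (0 | 0 | (0 + 0) + c.(0 | 0)) | (a.(0 + 0) | 0) :: =a=> t8, =c=> t10
  t7 = 0 | 0 | (a.(0 + 0) | a.0) :: =a=> t10, =a=> t9
  t8 = (0 | 0 | (0 + 0) + c.(0 | 0)) | ((0 + 0) | 0) :: =c=> t11
  t9 = 0 | 0 | ((0 + 0) | a.0) :: =a=> t11
  t10 = 0 | 0 | (a.(0 + 0) | 0) :: =a=> t11
  t11 = 0 | 0 | ((0 + 0) | 0) :: stopped
Trace ⟨b⟩ through P, begin at {s0}:
  [1] b ⇒ {s2}
  P completes σ.
Trace ⟨b⟩ through Q, begin at {t0}:
  [1] b ⇒ no successor for Q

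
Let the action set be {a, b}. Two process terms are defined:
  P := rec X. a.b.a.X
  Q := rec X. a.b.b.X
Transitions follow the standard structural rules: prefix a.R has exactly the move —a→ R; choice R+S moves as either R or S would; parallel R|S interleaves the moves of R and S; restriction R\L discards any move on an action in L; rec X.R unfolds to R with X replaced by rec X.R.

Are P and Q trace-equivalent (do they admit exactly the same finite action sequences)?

traces(P) ≠ traces(Q) — witness ⟨aba⟩

P's transition system — 3 states:
  u0 = rec X. a.b.a.X has moves -a-> u1
  u1 = b.a.(rec X. a.b.a.X) has moves -b-> u2
  u2 = a.(rec X. a.b.a.X) has moves -a-> u0
Q's transition system — 3 states:
  v0 = rec X. a.b.b.X has moves -a-> v1
  v1 = b.b.(rec X. a.b.b.X) has moves -b-> v2
  v2 = b.(rec X. a.b.b.X) has moves -b-> v0
Executing aba from P (initial set {u0}):
  [1] a ⇒ {u1}
  [2] b ⇒ {u2}
  [3] a ⇒ {u0}
  — P admits the full trace.
Executing aba from Q (initial set {v0}):
  [1] a ⇒ {v1}
  [2] b ⇒ {v2}
  [3] a ⇒ ∅  — Q cannot continue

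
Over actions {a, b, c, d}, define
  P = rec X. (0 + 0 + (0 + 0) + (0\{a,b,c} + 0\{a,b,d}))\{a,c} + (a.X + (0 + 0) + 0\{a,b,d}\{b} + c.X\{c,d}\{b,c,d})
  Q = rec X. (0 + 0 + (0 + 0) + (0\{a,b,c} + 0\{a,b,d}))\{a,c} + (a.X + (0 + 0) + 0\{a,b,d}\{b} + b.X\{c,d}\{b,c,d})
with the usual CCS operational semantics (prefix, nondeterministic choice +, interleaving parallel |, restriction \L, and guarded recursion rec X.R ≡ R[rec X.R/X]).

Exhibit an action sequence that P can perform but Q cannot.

Reachable graph of P (2 states):
  s0 = rec X. (0 + 0 + (0 + 0) + (0\{a,b,c} + 0\{a,b,d}))\{a,c} + (a.X + (0 + 0) + 0\{a,b,d}\{b} + c.X\{c,d}\{b,c,d}) ⊢ -a-> s0, -c-> s1
  s1 = (rec X. (0 + 0 + (0 + 0) + (0\{a,b,c} + 0\{a,b,d}))\{a,c} + (a.X + (0 + 0) + 0\{a,b,d}\{b} + c.X\{c,d}\{b,c,d}))\{c,d}\{b,c,d} ⊢ -a-> s1
Reachable graph of Q (2 states):
  t0 = rec X. (0 + 0 + (0 + 0) + (0\{a,b,c} + 0\{a,b,d}))\{a,c} + (a.X + (0 + 0) + 0\{a,b,d}\{b} + b.X\{c,d}\{b,c,d}) ⊢ -a-> t0, -b-> t1
  t1 = (rec X. (0 + 0 + (0 + 0) + (0\{a,b,c} + 0\{a,b,d}))\{a,c} + (a.X + (0 + 0) + 0\{a,b,d}\{b} + b.X\{c,d}\{b,c,d}))\{c,d}\{b,c,d} ⊢ -a-> t1
Trace ⟨c⟩ through P, begin at {s0}:
  step 1 (c): {s1}
  — P admits the full trace.
Trace ⟨c⟩ through Q, begin at {t0}:
  step 1 (c): ∅  — Q cannot continue

c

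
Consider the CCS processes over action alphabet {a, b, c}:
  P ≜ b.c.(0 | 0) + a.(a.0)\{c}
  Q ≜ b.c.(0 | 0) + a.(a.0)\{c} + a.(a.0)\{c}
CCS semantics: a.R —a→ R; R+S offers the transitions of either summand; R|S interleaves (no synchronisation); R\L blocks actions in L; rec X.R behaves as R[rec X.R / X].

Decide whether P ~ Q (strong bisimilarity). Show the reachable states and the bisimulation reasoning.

YES

P's transition system — 5 states:
  p0 = b.c.(0 | 0) + a.(a.0)\{c} :: -a-> p1, -b-> p2
  p1 = (a.0)\{c} :: -a-> p3
  p2 = c.(0 | 0) :: -c-> p4
  p3 = 0\{c} :: ·
  p4 = 0 | 0 :: ·
Q's transition system — 5 states:
  q0 = b.c.(0 | 0) + a.(a.0)\{c} + a.(a.0)\{c} :: -a-> q1, -b-> q2
  q1 = (a.0)\{c} :: -a-> q3
  q2 = c.(0 | 0) :: -c-> q4
  q3 = 0\{c} :: ·
  q4 = 0 | 0 :: ·
Bisimilarity quotient blocks:
  B0 = {p0, q0}
  B1 = {p2, q2}
  B2 = {p3, p4, q3, q4}
  B3 = {p1, q1}
p0 ∈ B0, q0 ∈ B0 → same block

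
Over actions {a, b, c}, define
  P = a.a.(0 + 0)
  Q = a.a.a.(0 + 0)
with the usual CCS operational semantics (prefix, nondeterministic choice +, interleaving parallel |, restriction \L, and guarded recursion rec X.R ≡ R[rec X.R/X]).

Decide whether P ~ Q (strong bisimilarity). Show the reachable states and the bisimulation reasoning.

NO

Reachable graph of P (3 states):
  m0 = a.a.(0 + 0) has moves -a-> m1
  m1 = a.(0 + 0) has moves -a-> m2
  m2 = 0 + 0 has moves ∅
Reachable graph of Q (4 states):
  n0 = a.a.a.(0 + 0) has moves -a-> n1
  n1 = a.a.(0 + 0) has moves -a-> n2
  n2 = a.(0 + 0) has moves -a-> n3
  n3 = 0 + 0 has moves ∅
Coarsest stable partition (strong bisimilarity classes):
  B0 = {m0, n1}
  B1 = {m1, n2}
  B2 = {m2, n3}
  B3 = {n0}
m0 ∈ B0, n0 ∈ B3 → different blocks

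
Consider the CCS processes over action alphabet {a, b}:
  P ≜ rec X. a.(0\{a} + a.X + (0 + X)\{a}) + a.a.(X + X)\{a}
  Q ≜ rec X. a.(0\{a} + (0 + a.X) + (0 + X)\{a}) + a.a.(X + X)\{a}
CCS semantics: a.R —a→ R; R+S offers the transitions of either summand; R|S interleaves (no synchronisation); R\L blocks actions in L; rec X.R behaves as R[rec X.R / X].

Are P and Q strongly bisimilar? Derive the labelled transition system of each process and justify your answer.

P's transition system — 4 states:
  u0 = rec X. a.(0\{a} + a.X + (0 + X)\{a}) + a.a.(X + X)\{a} has moves =a=> u1, =a=> u2
  u1 = 0\{a} + a.(rec X. a.(0\{a} + a.X + (0 + X)\{a}) + a.a.(X + X)\{a}) + (0 + (rec X. a.(0\{a} + a.X + (0 + X)\{a}) + a.a.(X + X)\{a}))\{a} has moves =a=> u0
  u2 = a.((rec X. a.(0\{a} + a.X + (0 + X)\{a}) + a.a.(X + X)\{a}) + (rec X. a.(0\{a} + a.X + (0 + X)\{a}) + a.a.(X + X)\{a}))\{a} has moves =a=> u3
  u3 = ((rec X. a.(0\{a} + a.X + (0 + X)\{a}) + a.a.(X + X)\{a}) + (rec X. a.(0\{a} + a.X + (0 + X)\{a}) + a.a.(X + X)\{a}))\{a} has moves (no moves)
Q's transition system — 4 states:
  v0 = rec X. a.(0\{a} + (0 + a.X) + (0 + X)\{a}) + a.a.(X + X)\{a} has moves =a=> v1, =a=> v2
  v1 = 0\{a} + (0 + a.(rec X. a.(0\{a} + (0 + a.X) + (0 + X)\{a}) + a.a.(X + X)\{a})) + (0 + (rec X. a.(0\{a} + (0 + a.X) + (0 + X)\{a}) + a.a.(X + X)\{a}))\{a} has moves =a=> v0
  v2 = a.((rec X. a.(0\{a} + (0 + a.X) + (0 + X)\{a}) + a.a.(X + X)\{a}) + (rec X. a.(0\{a} + (0 + a.X) + (0 + X)\{a}) + a.a.(X + X)\{a}))\{a} has moves =a=> v3
  v3 = ((rec X. a.(0\{a} + (0 + a.X) + (0 + X)\{a}) + a.a.(X + X)\{a}) + (rec X. a.(0\{a} + (0 + a.X) + (0 + X)\{a}) + a.a.(X + X)\{a}))\{a} has moves (no moves)
Coarsest stable partition (strong bisimilarity classes):
  B0 = {u0, v0}
  B1 = {u2, v2}
  B2 = {u3, v3}
  B3 = {u1, v1}
u0 ∈ B0, v0 ∈ B0 → same block

YES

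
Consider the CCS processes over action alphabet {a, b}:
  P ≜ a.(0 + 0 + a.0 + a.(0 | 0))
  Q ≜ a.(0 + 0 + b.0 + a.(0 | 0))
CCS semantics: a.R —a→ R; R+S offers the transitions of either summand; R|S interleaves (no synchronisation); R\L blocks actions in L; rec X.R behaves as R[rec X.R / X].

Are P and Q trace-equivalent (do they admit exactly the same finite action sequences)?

traces(P) ≠ traces(Q) — witness ⟨ab⟩

LTS(P): 4 reachable states
  s0 = a.(0 + 0 + a.0 + a.(0 | 0)) :: =a=> s1
  s1 = 0 + 0 + a.0 + a.(0 | 0) :: =a=> s2, =a=> s3
  s2 = 0 :: (no moves)
  s3 = 0 | 0 :: (no moves)
LTS(Q): 4 reachable states
  t0 = a.(0 + 0 + b.0 + a.(0 | 0)) :: =a=> t1
  t1 = 0 + 0 + b.0 + a.(0 | 0) :: =a=> t2, =b=> t3
  t2 = 0 | 0 :: (no moves)
  t3 = 0 :: (no moves)
Executing ab from Q (initial set {t0}):
  after a @ step 1: {t1}
  after b @ step 2: {t3}
  Q completes σ.
Executing ab from P (initial set {s0}):
  after a @ step 1: {s1}
  after b @ step 2: no successor for P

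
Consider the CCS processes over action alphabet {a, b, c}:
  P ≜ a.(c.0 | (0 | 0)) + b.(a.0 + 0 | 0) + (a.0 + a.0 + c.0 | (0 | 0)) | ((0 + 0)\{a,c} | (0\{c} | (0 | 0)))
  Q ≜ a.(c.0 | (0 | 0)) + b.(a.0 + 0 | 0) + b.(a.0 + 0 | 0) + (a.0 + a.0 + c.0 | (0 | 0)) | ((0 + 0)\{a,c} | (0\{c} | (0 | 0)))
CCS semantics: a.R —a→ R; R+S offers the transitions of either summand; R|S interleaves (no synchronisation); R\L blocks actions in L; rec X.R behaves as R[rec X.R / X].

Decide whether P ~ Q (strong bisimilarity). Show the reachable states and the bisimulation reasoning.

P's transition system — 7 states:
  s0 = a.(c.0 | (0 | 0)) + b.(a.0 + 0 | 0) + (a.0 + a.0 + c.0 | (0 | 0)) | ((0 + 0)\{a,c} | (0\{c} | (0 | 0))) :: =a=> s1, =a=> s2, =b=> s3, =c=> s4
  s1 = 0 | ((0 + 0)\{a,c} | (0\{c} | (0 | 0))) :: ·
  s2 = c.0 | (0 | 0) :: =c=> s5
  s3 = a.0 + 0 | 0 :: =a=> s6
  s4 = 0 | (0 | 0) | ((0 + 0)\{a,c} | (0\{c} | (0 | 0))) :: ·
  s5 = 0 | (0 | 0) :: ·
  s6 = 0 :: ·
Q's transition system — 7 states:
  t0 = a.(c.0 | (0 | 0)) + b.(a.0 + 0 | 0) + b.(a.0 + 0 | 0) + (a.0 + a.0 + c.0 | (0 | 0)) | ((0 + 0)\{a,c} | (0\{c} | (0 | 0))) :: =a=> t1, =a=> t2, =b=> t3, =c=> t4
  t1 = 0 | ((0 + 0)\{a,c} | (0\{c} | (0 | 0))) :: ·
  t2 = c.0 | (0 | 0) :: =c=> t5
  t3 = a.0 + 0 | 0 :: =a=> t6
  t4 = 0 | (0 | 0) | ((0 + 0)\{a,c} | (0\{c} | (0 | 0))) :: ·
  t5 = 0 | (0 | 0) :: ·
  t6 = 0 :: ·
Bisimilarity quotient blocks:
  B0 = {s0, t0}
  B1 = {s2, t2}
  B2 = {s1, s4, s5, s6, t1, t4, t5, t6}
  B3 = {s3, t3}
s0 ∈ B0, t0 ∈ B0 → same block

P ~ Q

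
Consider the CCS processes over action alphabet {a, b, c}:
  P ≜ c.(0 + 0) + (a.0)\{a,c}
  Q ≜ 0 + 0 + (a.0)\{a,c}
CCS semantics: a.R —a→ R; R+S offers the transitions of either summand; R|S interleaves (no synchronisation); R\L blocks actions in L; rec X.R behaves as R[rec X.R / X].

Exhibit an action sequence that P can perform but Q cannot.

c

Reachable graph of P (2 states):
  u0 = c.(0 + 0) + (a.0)\{a,c} | —c→ u1
  u1 = 0 + 0 | deadlocked
Reachable graph of Q (1 states):
  v0 = 0 + 0 + (a.0)\{a,c} | deadlocked
Run σ = ⟨c⟩ on P: start {u0}
  step 1 (c): {u1}
  — P admits the full trace.
Run σ = ⟨c⟩ on Q: start {v0}
  step 1 (c): ∅  — Q cannot continue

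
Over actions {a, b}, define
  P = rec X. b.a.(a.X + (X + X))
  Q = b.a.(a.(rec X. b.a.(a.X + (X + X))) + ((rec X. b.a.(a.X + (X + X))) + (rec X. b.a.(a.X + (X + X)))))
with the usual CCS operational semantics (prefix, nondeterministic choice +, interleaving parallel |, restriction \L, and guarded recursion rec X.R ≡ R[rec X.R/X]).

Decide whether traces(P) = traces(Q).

traces(P) = traces(Q)

Reachable graph of P (3 states):
  m0 = rec X. b.a.(a.X + (X + X)) :: —b→ m1
  m1 = a.(a.(rec X. b.a.(a.X + (X + X))) + ((rec X. b.a.(a.X + (X + X))) + (rec X. b.a.(a.X + (X + X))))) :: —a→ m2
  m2 = a.(rec X. b.a.(a.X + (X + X))) + ((rec X. b.a.(a.X + (X + X))) + (rec X. b.a.(a.X + (X + X)))) :: —a→ m0, —b→ m1
Reachable graph of Q (4 states):
  n0 = b.a.(a.(rec X. b.a.(a.X + (X + X))) + ((rec X. b.a.(a.X + (X + X))) + (rec X. b.a.(a.X + (X + X))))) :: —b→ n1
  n1 = a.(a.(rec X. b.a.(a.X + (X + X))) + ((rec X. b.a.(a.X + (X + X))) + (rec X. b.a.(a.X + (X + X))))) :: —a→ n2
  n2 = a.(rec X. b.a.(a.X + (X + X))) + ((rec X. b.a.(a.X + (X + X))) + (rec X. b.a.(a.X + (X + X)))) :: —a→ n3, —b→ n1
  n3 = rec X. b.a.(a.X + (X + X)) :: —b→ n1
Partition-refinement fixed point:
  B0 = {m0, n0, n3}
  B1 = {m1, n1}
  B2 = {m2, n2}
m0 ∈ B0, n0 ∈ B0 → same block
Bisimilar ⇒ trace-equivalent.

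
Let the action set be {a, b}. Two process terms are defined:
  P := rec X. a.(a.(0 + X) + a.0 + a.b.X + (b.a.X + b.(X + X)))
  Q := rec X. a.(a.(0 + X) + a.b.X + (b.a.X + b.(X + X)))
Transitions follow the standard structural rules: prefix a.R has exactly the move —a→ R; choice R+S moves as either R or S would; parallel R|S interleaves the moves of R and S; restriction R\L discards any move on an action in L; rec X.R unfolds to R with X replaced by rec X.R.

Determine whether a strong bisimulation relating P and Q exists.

Reachable graph of P (7 states):
  m0 = rec X. a.(a.(0 + X) + a.0 + a.b.X + (b.a.X + b.(X + X))) ⊢ --a--▸ m1
  m1 = a.(0 + (rec X. a.(a.(0 + X) + a.0 + a.b.X + (b.a.X + b.(X + X))))) + a.0 + a.b.(rec X. a.(a.(0 + X) + a.0 + a.b.X + (b.a.X + b.(X + X)))) + (b.a.(rec X. a.(a.(0 + X) + a.0 + a.b.X + (b.a.X + b.(X + X)))) + b.((rec X. a.(a.(0 + X) + a.0 + a.b.X + (b.a.X + b.(X + X)))) + (rec X. a.(a.(0 + X) + a.0 + a.b.X + (b.a.X + b.(X + X)))))) ⊢ --a--▸ m2, --a--▸ m3, --a--▸ m4, --b--▸ m5, --b--▸ m6
  m2 = 0 ⊢ (no moves)
  m3 = 0 + (rec X. a.(a.(0 + X) + a.0 + a.b.X + (b.a.X + b.(X + X)))) ⊢ --a--▸ m1
  m4 = b.(rec X. a.(a.(0 + X) + a.0 + a.b.X + (b.a.X + b.(X + X)))) ⊢ --b--▸ m0
  m5 = (rec X. a.(a.(0 + X) + a.0 + a.b.X + (b.a.X + b.(X + X)))) + (rec X. a.(a.(0 + X) + a.0 + a.b.X + (b.a.X + b.(X + X)))) ⊢ --a--▸ m1
  m6 = a.(rec X. a.(a.(0 + X) + a.0 + a.b.X + (b.a.X + b.(X + X)))) ⊢ --a--▸ m0
Reachable graph of Q (6 states):
  n0 = rec X. a.(a.(0 + X) + a.b.X + (b.a.X + b.(X + X))) ⊢ --a--▸ n1
  n1 = a.(0 + (rec X. a.(a.(0 + X) + a.b.X + (b.a.X + b.(X + X))))) + a.b.(rec X. a.(a.(0 + X) + a.b.X + (b.a.X + b.(X + X)))) + (b.a.(rec X. a.(a.(0 + X) + a.b.X + (b.a.X + b.(X + X)))) + b.((rec X. a.(a.(0 + X) + a.b.X + (b.a.X + b.(X + X)))) + (rec X. a.(a.(0 + X) + a.b.X + (b.a.X + b.(X + X)))))) ⊢ --a--▸ n2, --a--▸ n3, --b--▸ n4, --b--▸ n5
  n2 = 0 + (rec X. a.(a.(0 + X) + a.b.X + (b.a.X + b.(X + X)))) ⊢ --a--▸ n1
  n3 = b.(rec X. a.(a.(0 + X) + a.b.X + (b.a.X + b.(X + X)))) ⊢ --b--▸ n0
  n4 = (rec X. a.(a.(0 + X) + a.b.X + (b.a.X + b.(X + X)))) + (rec X. a.(a.(0 + X) + a.b.X + (b.a.X + b.(X + X)))) ⊢ --a--▸ n1
  n5 = a.(rec X. a.(a.(0 + X) + a.b.X + (b.a.X + b.(X + X)))) ⊢ --a--▸ n0
Coarsest stable partition (strong bisimilarity classes):
  B0 = {m0, m3, m5}
  B1 = {m1}
  B2 = {m2}
  B3 = {m4}
  B4 = {m6}
  B5 = {n0, n2, n4}
  B6 = {n1}
  B7 = {n3}
  B8 = {n5}
m0 ∈ B0, n0 ∈ B5 → different blocks

P ≁ Q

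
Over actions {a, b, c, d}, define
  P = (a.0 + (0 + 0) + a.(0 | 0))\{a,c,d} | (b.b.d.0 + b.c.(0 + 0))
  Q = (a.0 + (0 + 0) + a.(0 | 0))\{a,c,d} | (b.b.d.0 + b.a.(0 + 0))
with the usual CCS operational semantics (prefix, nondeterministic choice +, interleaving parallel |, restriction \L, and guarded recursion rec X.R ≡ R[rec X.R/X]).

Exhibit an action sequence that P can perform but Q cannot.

Reachable graph of P (6 states):
  u0 = (a.0 + (0 + 0) + a.(0 | 0))\{a,c,d} | (b.b.d.0 + b.c.(0 + 0)) :: ··b··> u1, ··b··> u2
  u1 = (a.0 + (0 + 0) + a.(0 | 0))\{a,c,d} | b.d.0 :: ··b··> u3
  u2 = (a.0 + (0 + 0) + a.(0 | 0))\{a,c,d} | c.(0 + 0) :: ··c··> u4
  u3 = (a.0 + (0 + 0) + a.(0 | 0))\{a,c,d} | d.0 :: ··d··> u5
  u4 = (a.0 + (0 + 0) + a.(0 | 0))\{a,c,d} | (0 + 0) :: deadlocked
  u5 = (a.0 + (0 + 0) + a.(0 | 0))\{a,c,d} | 0 :: deadlocked
Reachable graph of Q (6 states):
  v0 = (a.0 + (0 + 0) + a.(0 | 0))\{a,c,d} | (b.b.d.0 + b.a.(0 + 0)) :: ··b··> v1, ··b··> v2
  v1 = (a.0 + (0 + 0) + a.(0 | 0))\{a,c,d} | a.(0 + 0) :: ··a··> v3
  v2 = (a.0 + (0 + 0) + a.(0 | 0))\{a,c,d} | b.d.0 :: ··b··> v4
  v3 = (a.0 + (0 + 0) + a.(0 | 0))\{a,c,d} | (0 + 0) :: deadlocked
  v4 = (a.0 + (0 + 0) + a.(0 | 0))\{a,c,d} | d.0 :: ··d··> v5
  v5 = (a.0 + (0 + 0) + a.(0 | 0))\{a,c,d} | 0 :: deadlocked
Run σ = ⟨bc⟩ on P: start {u0}
  step 1 (b): {u1, u2}
  step 2 (c): {u4}
  P completes σ.
Run σ = ⟨bc⟩ on Q: start {v0}
  step 1 (b): {v1, v2}
  step 2 (c): ∅  — Q cannot continue

bc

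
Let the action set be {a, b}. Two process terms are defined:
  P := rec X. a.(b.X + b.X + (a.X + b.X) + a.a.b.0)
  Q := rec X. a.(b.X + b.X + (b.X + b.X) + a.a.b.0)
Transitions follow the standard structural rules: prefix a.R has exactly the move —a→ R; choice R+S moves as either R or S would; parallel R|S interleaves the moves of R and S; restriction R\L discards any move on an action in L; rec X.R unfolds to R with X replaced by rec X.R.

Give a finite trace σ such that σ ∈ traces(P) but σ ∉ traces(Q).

LTS(P): 5 reachable states
  p0 = rec X. a.(b.X + b.X + (a.X + b.X) + a.a.b.0) :: —a→ p1
  p1 = b.(rec X. a.(b.X + b.X + (a.X + b.X) + a.a.b.0)) + b.(rec X. a.(b.X + b.X + (a.X + b.X) + a.a.b.0)) + (a.(rec X. a.(b.X + b.X + (a.X + b.X) + a.a.b.0)) + b.(rec X. a.(b.X + b.X + (a.X + b.X) + a.a.b.0))) + a.a.b.0 :: —a→ p0, —a→ p2, —b→ p0
  p2 = a.b.0 :: —a→ p3
  p3 = b.0 :: —b→ p4
  p4 = 0 :: deadlocked
LTS(Q): 5 reachable states
  q0 = rec X. a.(b.X + b.X + (b.X + b.X) + a.a.b.0) :: —a→ q1
  q1 = b.(rec X. a.(b.X + b.X + (b.X + b.X) + a.a.b.0)) + b.(rec X. a.(b.X + b.X + (b.X + b.X) + a.a.b.0)) + (b.(rec X. a.(b.X + b.X + (b.X + b.X) + a.a.b.0)) + b.(rec X. a.(b.X + b.X + (b.X + b.X) + a.a.b.0))) + a.a.b.0 :: —a→ q2, —b→ q0
  q2 = a.b.0 :: —a→ q3
  q3 = b.0 :: —b→ q4
  q4 = 0 :: deadlocked
Executing aaaa from P (initial set {p0}):
  [1] a ⇒ {p1}
  [2] a ⇒ {p0, p2}
  [3] a ⇒ {p1, p3}
  [4] a ⇒ {p0, p2}
  P completes σ.
Executing aaaa from Q (initial set {q0}):
  [1] a ⇒ {q1}
  [2] a ⇒ {q2}
  [3] a ⇒ {q3}
  [4] a ⇒ ∅ (Q stuck)

aaaa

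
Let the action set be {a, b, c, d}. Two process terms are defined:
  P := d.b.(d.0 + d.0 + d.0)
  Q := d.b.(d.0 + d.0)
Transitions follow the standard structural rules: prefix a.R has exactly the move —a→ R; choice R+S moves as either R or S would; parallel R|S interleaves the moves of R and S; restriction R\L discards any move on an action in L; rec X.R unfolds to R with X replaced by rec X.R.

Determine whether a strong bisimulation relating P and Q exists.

bisimilar

P's transition system — 4 states:
  u0 = d.b.(d.0 + d.0 + d.0) :: =d=> u1
  u1 = b.(d.0 + d.0 + d.0) :: =b=> u2
  u2 = d.0 + d.0 + d.0 :: =d=> u3
  u3 = 0 :: deadlocked
Q's transition system — 4 states:
  v0 = d.b.(d.0 + d.0) :: =d=> v1
  v1 = b.(d.0 + d.0) :: =b=> v2
  v2 = d.0 + d.0 :: =d=> v3
  v3 = 0 :: deadlocked
Bisimilarity quotient blocks:
  B0 = {u0, v0}
  B1 = {u1, v1}
  B2 = {u2, v2}
  B3 = {u3, v3}
u0 ∈ B0, v0 ∈ B0 → same block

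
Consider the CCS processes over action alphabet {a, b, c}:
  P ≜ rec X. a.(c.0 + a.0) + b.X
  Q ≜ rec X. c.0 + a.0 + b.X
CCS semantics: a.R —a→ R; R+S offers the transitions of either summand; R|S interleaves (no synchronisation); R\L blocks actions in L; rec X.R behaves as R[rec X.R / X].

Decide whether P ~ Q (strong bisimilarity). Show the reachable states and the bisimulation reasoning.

P ≁ Q

LTS(P): 3 reachable states
  p0 = rec X. a.(c.0 + a.0) + b.X | —a→ p1, —b→ p0
  p1 = c.0 + a.0 | —a→ p2, —c→ p2
  p2 = 0 | (no moves)
LTS(Q): 2 reachable states
  q0 = rec X. c.0 + a.0 + b.X | —a→ q1, —b→ q0, —c→ q1
  q1 = 0 | (no moves)
Partition-refinement fixed point:
  B0 = {p0}
  B1 = {p1}
  B2 = {p2, q1}
  B3 = {q0}
p0 ∈ B0, q0 ∈ B3 → different blocks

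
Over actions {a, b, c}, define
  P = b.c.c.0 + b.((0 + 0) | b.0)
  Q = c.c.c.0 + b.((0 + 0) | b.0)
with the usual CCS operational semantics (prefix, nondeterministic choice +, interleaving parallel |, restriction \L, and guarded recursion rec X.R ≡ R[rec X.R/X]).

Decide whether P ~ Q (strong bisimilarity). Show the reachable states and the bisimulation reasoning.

not bisimilar

LTS(P): 6 reachable states
  m0 = b.c.c.0 + b.((0 + 0) | b.0) ⊢ --b--▸ m1, --b--▸ m2
  m1 = (0 + 0) | b.0 ⊢ --b--▸ m3
  m2 = c.c.0 ⊢ --c--▸ m4
  m3 = (0 + 0) | 0 ⊢ ∅
  m4 = c.0 ⊢ --c--▸ m5
  m5 = 0 ⊢ ∅
LTS(Q): 6 reachable states
  n0 = c.c.c.0 + b.((0 + 0) | b.0) ⊢ --b--▸ n1, --c--▸ n2
  n1 = (0 + 0) | b.0 ⊢ --b--▸ n3
  n2 = c.c.0 ⊢ --c--▸ n4
  n3 = (0 + 0) | 0 ⊢ ∅
  n4 = c.0 ⊢ --c--▸ n5
  n5 = 0 ⊢ ∅
Partition-refinement fixed point:
  B0 = {m0}
  B1 = {m2, n2}
  B2 = {m4, n4}
  B3 = {m3, m5, n3, n5}
  B4 = {m1, n1}
  B5 = {n0}
m0 ∈ B0, n0 ∈ B5 → different blocks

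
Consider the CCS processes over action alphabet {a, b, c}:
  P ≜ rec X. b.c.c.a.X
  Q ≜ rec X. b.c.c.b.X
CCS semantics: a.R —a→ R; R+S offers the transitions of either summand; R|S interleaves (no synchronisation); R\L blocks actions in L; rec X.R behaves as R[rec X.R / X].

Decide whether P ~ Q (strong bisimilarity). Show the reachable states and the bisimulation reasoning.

P ≁ Q

LTS(P): 4 reachable states
  u0 = rec X. b.c.c.a.X has moves —b→ u1
  u1 = c.c.a.(rec X. b.c.c.a.X) has moves —c→ u2
  u2 = c.a.(rec X. b.c.c.a.X) has moves —c→ u3
  u3 = a.(rec X. b.c.c.a.X) has moves —a→ u0
LTS(Q): 4 reachable states
  v0 = rec X. b.c.c.b.X has moves —b→ v1
  v1 = c.c.b.(rec X. b.c.c.b.X) has moves —c→ v2
  v2 = c.b.(rec X. b.c.c.b.X) has moves —c→ v3
  v3 = b.(rec X. b.c.c.b.X) has moves —b→ v0
Bisimilarity quotient blocks:
  B0 = {u0}
  B1 = {u1}
  B2 = {u2}
  B3 = {u3}
  B4 = {v0}
  B5 = {v1}
  B6 = {v2}
  B7 = {v3}
u0 ∈ B0, v0 ∈ B4 → different blocks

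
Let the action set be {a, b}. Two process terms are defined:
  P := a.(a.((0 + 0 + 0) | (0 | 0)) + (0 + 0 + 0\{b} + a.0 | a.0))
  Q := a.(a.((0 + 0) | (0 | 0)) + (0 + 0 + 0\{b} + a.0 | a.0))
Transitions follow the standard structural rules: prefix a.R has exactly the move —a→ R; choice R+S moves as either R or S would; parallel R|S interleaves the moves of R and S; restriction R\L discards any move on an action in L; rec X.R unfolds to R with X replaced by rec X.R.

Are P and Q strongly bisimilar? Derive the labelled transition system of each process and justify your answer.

YES

LTS(P): 6 reachable states
  u0 = a.(a.((0 + 0 + 0) | (0 | 0)) + (0 + 0 + 0\{b} + a.0 | a.0)) → =a=> u1
  u1 = a.((0 + 0 + 0) | (0 | 0)) + (0 + 0 + 0\{b} + a.0 | a.0) → =a=> u2, =a=> u3, =a=> u4
  u2 = (0 + 0 + 0) | (0 | 0) → (no moves)
  u3 = 0 | a.0 → =a=> u5
  u4 = a.0 | 0 → =a=> u5
  u5 = 0 | 0 → (no moves)
LTS(Q): 6 reachable states
  v0 = a.(a.((0 + 0) | (0 | 0)) + (0 + 0 + 0\{b} + a.0 | a.0)) → =a=> v1
  v1 = a.((0 + 0) | (0 | 0)) + (0 + 0 + 0\{b} + a.0 | a.0) → =a=> v2, =a=> v3, =a=> v4
  v2 = (0 + 0) | (0 | 0) → (no moves)
  v3 = 0 | a.0 → =a=> v5
  v4 = a.0 | 0 → =a=> v5
  v5 = 0 | 0 → (no moves)
Coarsest stable partition (strong bisimilarity classes):
  B0 = {u0, v0}
  B1 = {u1, v1}
  B2 = {u3, u4, v3, v4}
  B3 = {u2, u5, v2, v5}
u0 ∈ B0, v0 ∈ B0 → same block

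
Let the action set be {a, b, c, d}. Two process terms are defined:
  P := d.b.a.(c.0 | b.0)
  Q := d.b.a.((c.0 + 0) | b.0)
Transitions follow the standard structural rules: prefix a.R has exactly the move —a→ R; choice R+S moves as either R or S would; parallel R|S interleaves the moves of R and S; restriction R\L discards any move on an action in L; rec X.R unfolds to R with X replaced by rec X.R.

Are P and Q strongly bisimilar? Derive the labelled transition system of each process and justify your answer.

bisimilar

P's transition system — 7 states:
  p0 = d.b.a.(c.0 | b.0) → -d-> p1
  p1 = b.a.(c.0 | b.0) → -b-> p2
  p2 = a.(c.0 | b.0) → -a-> p3
  p3 = c.0 | b.0 → -b-> p4, -c-> p5
  p4 = c.0 | 0 → -c-> p6
  p5 = 0 | b.0 → -b-> p6
  p6 = 0 | 0 → deadlocked
Q's transition system — 7 states:
  q0 = d.b.a.((c.0 + 0) | b.0) → -d-> q1
  q1 = b.a.((c.0 + 0) | b.0) → -b-> q2
  q2 = a.((c.0 + 0) | b.0) → -a-> q3
  q3 = (c.0 + 0) | b.0 → -b-> q4, -c-> q5
  q4 = (c.0 + 0) | 0 → -c-> q6
  q5 = 0 | b.0 → -b-> q6
  q6 = 0 | 0 → deadlocked
Coarsest stable partition (strong bisimilarity classes):
  B0 = {p0, q0}
  B1 = {p1, q1}
  B2 = {p2, q2}
  B3 = {p3, q3}
  B4 = {p5, q5}
  B5 = {p6, q6}
  B6 = {p4, q4}
p0 ∈ B0, q0 ∈ B0 → same block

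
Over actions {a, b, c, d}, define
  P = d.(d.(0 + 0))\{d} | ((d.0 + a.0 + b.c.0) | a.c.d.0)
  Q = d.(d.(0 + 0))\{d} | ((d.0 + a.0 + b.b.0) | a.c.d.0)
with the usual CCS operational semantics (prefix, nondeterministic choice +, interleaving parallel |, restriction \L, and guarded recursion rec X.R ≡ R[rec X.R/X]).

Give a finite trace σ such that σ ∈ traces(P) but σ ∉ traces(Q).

bc

P's transition system — 24 states:
  p0 = d.(d.(0 + 0))\{d} | ((d.0 + a.0 + b.c.0) | a.c.d.0) :: =a=> p1, =a=> p2, =b=> p3, =d=> p2, =d=> p4
  p1 = d.(d.(0 + 0))\{d} | ((d.0 + a.0 + b.c.0) | c.d.0) :: =a=> p5, =b=> p6, =c=> p7, =d=> p5, =d=> p8
  p2 = d.(d.(0 + 0))\{d} | (0 | a.c.d.0) :: =a=> p5, =d=> p9
  p3 = d.(d.(0 + 0))\{d} | (c.0 | a.c.d.0) :: =a=> p6, =c=> p2, =d=> p10
  p4 = (d.(0 + 0))\{d} | ((d.0 + a.0 + b.c.0) | a.c.d.0) :: =a=> p8, =a=> p9, =b=> p10, =d=> p9
  p5 = d.(d.(0 + 0))\{d} | (0 | c.d.0) :: =c=> p11, =d=> p12
  p6 = d.(d.(0 + 0))\{d} | (c.0 | c.d.0) :: =c=> p13, =c=> p5, =d=> p14
  p7 = d.(d.(0 + 0))\{d} | ((d.0 + a.0 + b.c.0) | d.0) :: =a=> p11, =b=> p13, =d=> p11, =d=> p15, =d=> p16
  p8 = (d.(0 + 0))\{d} | ((d.0 + a.0 + b.c.0) | c.d.0) :: =a=> p12, =b=> p14, =c=> p15, =d=> p12
  p9 = (d.(0 + 0))\{d} | (0 | a.c.d.0) :: =a=> p12
  p10 = (d.(0 + 0))\{d} | (c.0 | a.c.d.0) :: =a=> p14, =c=> p9
  p11 = d.(d.(0 + 0))\{d} | (0 | d.0) :: =d=> p17, =d=> p18
  p12 = (d.(0 + 0))\{d} | (0 | c.d.0) :: =c=> p17
  p13 = d.(d.(0 + 0))\{d} | (c.0 | d.0) :: =c=> p11, =d=> p19, =d=> p20
  p14 = (d.(0 + 0))\{d} | (c.0 | c.d.0) :: =c=> p12, =c=> p19
  p15 = (d.(0 + 0))\{d} | ((d.0 + a.0 + b.c.0) | d.0) :: =a=> p17, =b=> p19, =d=> p17, =d=> p21
  p16 = d.(d.(0 + 0))\{d} | ((d.0 + a.0 + b.c.0) | 0) :: =a=> p18, =b=> p20, =d=> p18, =d=> p21
  p17 = (d.(0 + 0))\{d} | (0 | d.0) :: =d=> p22
  p18 = d.(d.(0 + 0))\{d} | (0 | 0) :: =d=> p22
  p19 = (d.(0 + 0))\{d} | (c.0 | d.0) :: =c=> p17, =d=> p23
  p20 = d.(d.(0 + 0))\{d} | (c.0 | 0) :: =c=> p18, =d=> p23
  p21 = (d.(0 + 0))\{d} | ((d.0 + a.0 + b.c.0) | 0) :: =a=> p22, =b=> p23, =d=> p22
  p22 = (d.(0 + 0))\{d} | (0 | 0) :: ·
  p23 = (d.(0 + 0))\{d} | (c.0 | 0) :: =c=> p22
Q's transition system — 24 states:
  q0 = d.(d.(0 + 0))\{d} | ((d.0 + a.0 + b.b.0) | a.c.d.0) :: =a=> q1, =a=> q2, =b=> q3, =d=> q2, =d=> q4
  q1 = d.(d.(0 + 0))\{d} | ((d.0 + a.0 + b.b.0) | c.d.0) :: =a=> q5, =b=> q6, =c=> q7, =d=> q5, =d=> q8
  q2 = d.(d.(0 + 0))\{d} | (0 | a.c.d.0) :: =a=> q5, =d=> q9
  q3 = d.(d.(0 + 0))\{d} | (b.0 | a.c.d.0) :: =a=> q6, =b=> q2, =d=> q10
  q4 = (d.(0 + 0))\{d} | ((d.0 + a.0 + b.b.0) | a.c.d.0) :: =a=> q8, =a=> q9, =b=> q10, =d=> q9
  q5 = d.(d.(0 + 0))\{d} | (0 | c.d.0) :: =c=> q11, =d=> q12
  q6 = d.(d.(0 + 0))\{d} | (b.0 | c.d.0) :: =b=> q5, =c=> q13, =d=> q14
  q7 = d.(d.(0 + 0))\{d} | ((d.0 + a.0 + b.b.0) | d.0) :: =a=> q11, =b=> q13, =d=> q11, =d=> q15, =d=> q16
  q8 = (d.(0 + 0))\{d} | ((d.0 + a.0 + b.b.0) | c.d.0) :: =a=> q12, =b=> q14, =c=> q15, =d=> q12
  q9 = (d.(0 + 0))\{d} | (0 | a.c.d.0) :: =a=> q12
  q10 = (d.(0 + 0))\{d} | (b.0 | a.c.d.0) :: =a=> q14, =b=> q9
  q11 = d.(d.(0 + 0))\{d} | (0 | d.0) :: =d=> q17, =d=> q18
  q12 = (d.(0 + 0))\{d} | (0 | c.d.0) :: =c=> q17
  q13 = d.(d.(0 + 0))\{d} | (b.0 | d.0) :: =b=> q11, =d=> q19, =d=> q20
  q14 = (d.(0 + 0))\{d} | (b.0 | c.d.0) :: =b=> q12, =c=> q19
  q15 = (d.(0 + 0))\{d} | ((d.0 + a.0 + b.b.0) | d.0) :: =a=> q17, =b=> q19, =d=> q17, =d=> q21
  q16 = d.(d.(0 + 0))\{d} | ((d.0 + a.0 + b.b.0) | 0) :: =a=> q18, =b=> q20, =d=> q18, =d=> q21
  q17 = (d.(0 + 0))\{d} | (0 | d.0) :: =d=> q22
  q18 = d.(d.(0 + 0))\{d} | (0 | 0) :: =d=> q22
  q19 = (d.(0 + 0))\{d} | (b.0 | d.0) :: =b=> q17, =d=> q23
  q20 = d.(d.(0 + 0))\{d} | (b.0 | 0) :: =b=> q18, =d=> q23
  q21 = (d.(0 + 0))\{d} | ((d.0 + a.0 + b.b.0) | 0) :: =a=> q22, =b=> q23, =d=> q22
  q22 = (d.(0 + 0))\{d} | (0 | 0) :: ·
  q23 = (d.(0 + 0))\{d} | (b.0 | 0) :: =b=> q22
Trace ⟨bc⟩ through P, begin at {p0}:
  after b @ step 1: {p3}
  after c @ step 2: {p2}
  ✓ P
Trace ⟨bc⟩ through Q, begin at {q0}:
  after b @ step 1: {q3}
  after c @ step 2: ∅  — Q cannot continue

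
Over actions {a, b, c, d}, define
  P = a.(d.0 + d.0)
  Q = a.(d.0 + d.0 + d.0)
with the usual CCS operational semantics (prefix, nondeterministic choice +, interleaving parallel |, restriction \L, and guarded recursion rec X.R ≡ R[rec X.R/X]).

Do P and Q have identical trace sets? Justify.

trace-equivalent

P's transition system — 3 states:
  m0 = a.(d.0 + d.0) has moves ··a··> m1
  m1 = d.0 + d.0 has moves ··d··> m2
  m2 = 0 has moves stopped
Q's transition system — 3 states:
  n0 = a.(d.0 + d.0 + d.0) has moves ··a··> n1
  n1 = d.0 + d.0 + d.0 has moves ··d··> n2
  n2 = 0 has moves stopped
Coarsest stable partition (strong bisimilarity classes):
  B0 = {m0, n0}
  B1 = {m1, n1}
  B2 = {m2, n2}
m0 ∈ B0, n0 ∈ B0 → same block
Bisimilar ⇒ trace-equivalent.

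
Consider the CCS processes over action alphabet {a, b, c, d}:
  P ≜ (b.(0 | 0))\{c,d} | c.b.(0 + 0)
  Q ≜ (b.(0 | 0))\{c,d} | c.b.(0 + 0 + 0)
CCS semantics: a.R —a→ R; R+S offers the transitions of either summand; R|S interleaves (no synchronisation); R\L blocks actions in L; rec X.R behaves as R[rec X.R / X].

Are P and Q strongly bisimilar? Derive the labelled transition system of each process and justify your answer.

LTS(P): 6 reachable states
  u0 = (b.(0 | 0))\{c,d} | c.b.(0 + 0) ⊢ =b=> u1, =c=> u2
  u1 = (0 | 0)\{c,d} | c.b.(0 + 0) ⊢ =c=> u3
  u2 = (b.(0 | 0))\{c,d} | b.(0 + 0) ⊢ =b=> u3, =b=> u4
  u3 = (0 | 0)\{c,d} | b.(0 + 0) ⊢ =b=> u5
  u4 = (b.(0 | 0))\{c,d} | (0 + 0) ⊢ =b=> u5
  u5 = (0 | 0)\{c,d} | (0 + 0) ⊢ ∅
LTS(Q): 6 reachable states
  v0 = (b.(0 | 0))\{c,d} | c.b.(0 + 0 + 0) ⊢ =b=> v1, =c=> v2
  v1 = (0 | 0)\{c,d} | c.b.(0 + 0 + 0) ⊢ =c=> v3
  v2 = (b.(0 | 0))\{c,d} | b.(0 + 0 + 0) ⊢ =b=> v3, =b=> v4
  v3 = (0 | 0)\{c,d} | b.(0 + 0 + 0) ⊢ =b=> v5
  v4 = (b.(0 | 0))\{c,d} | (0 + 0 + 0) ⊢ =b=> v5
  v5 = (0 | 0)\{c,d} | (0 + 0 + 0) ⊢ ∅
Partition-refinement fixed point:
  B0 = {u0, v0}
  B1 = {u1, v1}
  B2 = {u3, u4, v3, v4}
  B3 = {u5, v5}
  B4 = {u2, v2}
u0 ∈ B0, v0 ∈ B0 → same block

bisimilar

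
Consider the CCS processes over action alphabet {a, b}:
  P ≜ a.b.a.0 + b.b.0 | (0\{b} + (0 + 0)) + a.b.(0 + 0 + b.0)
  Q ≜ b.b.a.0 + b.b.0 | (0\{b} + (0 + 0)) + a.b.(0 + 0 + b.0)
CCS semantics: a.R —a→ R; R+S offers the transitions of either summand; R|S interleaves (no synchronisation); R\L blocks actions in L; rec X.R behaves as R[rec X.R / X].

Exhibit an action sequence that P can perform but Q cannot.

aba

LTS(P): 8 reachable states
  s0 = a.b.a.0 + b.b.0 | (0\{b} + (0 + 0)) + a.b.(0 + 0 + b.0) has moves =a=> s1, =a=> s2, =b=> s3
  s1 = b.(0 + 0 + b.0) has moves =b=> s4
  s2 = b.a.0 has moves =b=> s5
  s3 = b.0 | (0\{b} + (0 + 0)) has moves =b=> s6
  s4 = 0 + 0 + b.0 has moves =b=> s7
  s5 = a.0 has moves =a=> s7
  s6 = 0 | (0\{b} + (0 + 0)) has moves stopped
  s7 = 0 has moves stopped
LTS(Q): 8 reachable states
  t0 = b.b.a.0 + b.b.0 | (0\{b} + (0 + 0)) + a.b.(0 + 0 + b.0) has moves =a=> t1, =b=> t2, =b=> t3
  t1 = b.(0 + 0 + b.0) has moves =b=> t4
  t2 = b.0 | (0\{b} + (0 + 0)) has moves =b=> t5
  t3 = b.a.0 has moves =b=> t6
  t4 = 0 + 0 + b.0 has moves =b=> t7
  t5 = 0 | (0\{b} + (0 + 0)) has moves stopped
  t6 = a.0 has moves =a=> t7
  t7 = 0 has moves stopped
Trace ⟨aba⟩ through P, begin at {s0}:
  step 1 (a): {s1, s2}
  step 2 (b): {s4, s5}
  step 3 (a): {s7}
  — P admits the full trace.
Trace ⟨aba⟩ through Q, begin at {t0}:
  step 1 (a): {t1}
  step 2 (b): {t4}
  step 3 (a): ∅  — Q cannot continue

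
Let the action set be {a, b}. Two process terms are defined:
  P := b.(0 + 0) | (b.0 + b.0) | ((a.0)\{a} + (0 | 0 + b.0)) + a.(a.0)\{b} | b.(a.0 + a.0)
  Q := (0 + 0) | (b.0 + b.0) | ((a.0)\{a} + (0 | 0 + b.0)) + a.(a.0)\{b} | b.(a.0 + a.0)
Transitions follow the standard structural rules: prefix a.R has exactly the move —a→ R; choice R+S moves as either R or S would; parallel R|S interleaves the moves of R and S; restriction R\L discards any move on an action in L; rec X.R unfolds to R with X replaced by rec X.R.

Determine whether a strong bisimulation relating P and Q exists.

Reachable graph of P (16 states):
  s0 = b.(0 + 0) | (b.0 + b.0) | ((a.0)\{a} + (0 | 0 + b.0)) + a.(a.0)\{b} | b.(a.0 + a.0) ⊢ ··a··> s1, ··b··> s2, ··b··> s3, ··b··> s4, ··b··> s5
  s1 = (a.0)\{b} | b.(a.0 + a.0) ⊢ ··a··> s6, ··b··> s7
  s2 = (0 + 0) | (b.0 + b.0) | ((a.0)\{a} + (0 | 0 + b.0)) ⊢ ··b··> s8, ··b··> s9
  s3 = a.(a.0)\{b} | (a.0 + a.0) ⊢ ··a··> s10, ··a··> s7
  s4 = b.(0 + 0) | (b.0 + b.0) | 0 ⊢ ··b··> s11, ··b··> s8
  s5 = b.(0 + 0) | 0 | ((a.0)\{a} + (0 | 0 + b.0)) ⊢ ··b··> s11, ··b··> s9
  s6 = 0\{b} | b.(a.0 + a.0) ⊢ ··b··> s12
  s7 = (a.0)\{b} | (a.0 + a.0) ⊢ ··a··> s12, ··a··> s13
  s8 = (0 + 0) | (b.0 + b.0) | 0 ⊢ ··b··> s14
  s9 = (0 + 0) | 0 | ((a.0)\{a} + (0 | 0 + b.0)) ⊢ ··b··> s14
  s10 = a.(a.0)\{b} | 0 ⊢ ··a··> s13
  s11 = b.(0 + 0) | 0 | 0 ⊢ ··b··> s14
  s12 = 0\{b} | (a.0 + a.0) ⊢ ··a··> s15
  s13 = (a.0)\{b} | 0 ⊢ ··a··> s15
  s14 = (0 + 0) | 0 | 0 ⊢ ·
  s15 = 0\{b} | 0 ⊢ ·
Reachable graph of Q (12 states):
  t0 = (0 + 0) | (b.0 + b.0) | ((a.0)\{a} + (0 | 0 + b.0)) + a.(a.0)\{b} | b.(a.0 + a.0) ⊢ ··a··> t1, ··b··> t2, ··b··> t3, ··b··> t4
  t1 = (a.0)\{b} | b.(a.0 + a.0) ⊢ ··a··> t5, ··b··> t6
  t2 = (0 + 0) | (b.0 + b.0) | 0 ⊢ ··b··> t7
  t3 = (0 + 0) | 0 | ((a.0)\{a} + (0 | 0 + b.0)) ⊢ ··b··> t7
  t4 = a.(a.0)\{b} | (a.0 + a.0) ⊢ ··a··> t6, ··a··> t8
  t5 = 0\{b} | b.(a.0 + a.0) ⊢ ··b··> t9
  t6 = (a.0)\{b} | (a.0 + a.0) ⊢ ··a··> t10, ··a··> t9
  t7 = (0 + 0) | 0 | 0 ⊢ ·
  t8 = a.(a.0)\{b} | 0 ⊢ ··a··> t10
  t9 = 0\{b} | (a.0 + a.0) ⊢ ··a··> t11
  t10 = (a.0)\{b} | 0 ⊢ ··a··> t11
  t11 = 0\{b} | 0 ⊢ ·
Coarsest stable partition (strong bisimilarity classes):
  B0 = {s0}
  B1 = {s1, t1}
  B2 = {s10, s7, t6, t8}
  B3 = {s12, s13, t10, t9}
  B4 = {s14, s15, t11, t7}
  B5 = {s6, t5}
  B6 = {s2, s4, s5}
  B7 = {s11, s8, s9, t2, t3}
  B8 = {s3, t4}
  B9 = {t0}
s0 ∈ B0, t0 ∈ B9 → different blocks

NO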